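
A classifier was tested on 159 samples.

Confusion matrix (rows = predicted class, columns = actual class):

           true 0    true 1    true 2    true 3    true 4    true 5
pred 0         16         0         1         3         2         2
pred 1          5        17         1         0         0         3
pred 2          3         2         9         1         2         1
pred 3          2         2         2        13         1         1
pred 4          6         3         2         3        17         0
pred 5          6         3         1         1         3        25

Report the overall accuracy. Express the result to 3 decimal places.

0.610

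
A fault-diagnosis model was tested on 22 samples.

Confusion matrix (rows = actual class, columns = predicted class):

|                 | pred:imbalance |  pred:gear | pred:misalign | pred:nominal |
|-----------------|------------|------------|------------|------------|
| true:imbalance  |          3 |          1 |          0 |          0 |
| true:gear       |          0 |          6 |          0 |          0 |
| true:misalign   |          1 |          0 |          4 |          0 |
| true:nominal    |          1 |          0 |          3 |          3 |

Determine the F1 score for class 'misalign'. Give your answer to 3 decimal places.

One-vs-rest for 'misalign': TP = diagonal; FP = other classes predicted 'misalign'; FN = 'misalign' predicted as other.
F1 score = 2·TP/(2·TP+FP+FN).
misalign: TP=4, FP=0+0+3=3, FN=1+0+0=1 → 8/12 = 0.6667

0.667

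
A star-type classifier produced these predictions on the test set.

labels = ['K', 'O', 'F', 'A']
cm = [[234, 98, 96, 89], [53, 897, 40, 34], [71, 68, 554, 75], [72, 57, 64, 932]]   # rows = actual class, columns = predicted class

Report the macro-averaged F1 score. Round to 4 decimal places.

0.7214

Per-class F1 score (2·TP/(2·TP+FP+FN)):
  K: TP=234, FP=53+71+72=196, FN=98+96+89=283 → 468/947 = 0.49419
  O: TP=897, FP=98+68+57=223, FN=53+40+34=127 → 1794/2144 = 0.83675
  F: TP=554, FP=96+40+64=200, FN=71+68+75=214 → 1108/1522 = 0.72799
  A: TP=932, FP=89+34+75=198, FN=72+57+64=193 → 1864/2255 = 0.82661
Macro-F1 score = mean = (0.49419 + 0.83675 + 0.72799 + 0.82661) / 4 = 0.7214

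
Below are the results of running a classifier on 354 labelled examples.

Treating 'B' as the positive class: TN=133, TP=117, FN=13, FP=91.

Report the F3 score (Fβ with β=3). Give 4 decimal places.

Fβ = (1+β²)·TP / ((1+β²)·TP + β²·FN + FP), with β²=9
= 10·117 / (10·117 + 9·13 + 91) = 0.8491

0.8491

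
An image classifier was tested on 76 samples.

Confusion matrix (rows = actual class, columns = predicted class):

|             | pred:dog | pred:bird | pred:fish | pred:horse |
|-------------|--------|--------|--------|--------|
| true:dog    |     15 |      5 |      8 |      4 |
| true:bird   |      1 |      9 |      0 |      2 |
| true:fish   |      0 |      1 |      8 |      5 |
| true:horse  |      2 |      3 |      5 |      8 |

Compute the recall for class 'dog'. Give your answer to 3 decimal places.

0.469

One-vs-rest for 'dog': TP = diagonal; FP = other classes predicted 'dog'; FN = 'dog' predicted as other.
recall = TP/(TP+FN).
dog: TP=15, FN=5+8+4=17 → 15/32 = 0.4688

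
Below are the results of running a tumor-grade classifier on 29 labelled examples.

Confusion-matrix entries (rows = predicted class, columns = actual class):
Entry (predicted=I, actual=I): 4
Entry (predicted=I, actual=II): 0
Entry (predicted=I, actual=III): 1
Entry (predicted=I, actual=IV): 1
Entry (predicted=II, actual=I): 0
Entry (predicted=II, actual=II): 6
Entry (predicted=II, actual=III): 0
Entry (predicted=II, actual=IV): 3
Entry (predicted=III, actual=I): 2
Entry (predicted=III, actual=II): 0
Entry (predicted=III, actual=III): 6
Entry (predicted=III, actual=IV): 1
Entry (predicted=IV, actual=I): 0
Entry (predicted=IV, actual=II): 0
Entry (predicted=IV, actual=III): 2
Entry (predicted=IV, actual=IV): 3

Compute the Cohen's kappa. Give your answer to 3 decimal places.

Observed agreement pₒ = trace/N = 19/29 = 0.6552
Expected agreement pₑ = Σ (rowᵢ·colᵢ)/N² = (6·6 + 6·9 + 9·9 + 8·5)/29² = 0.2509
κ = (pₒ − pₑ)/(1 − pₑ) = (0.6552 − 0.2509)/(1 − 0.2509) = 0.540

0.540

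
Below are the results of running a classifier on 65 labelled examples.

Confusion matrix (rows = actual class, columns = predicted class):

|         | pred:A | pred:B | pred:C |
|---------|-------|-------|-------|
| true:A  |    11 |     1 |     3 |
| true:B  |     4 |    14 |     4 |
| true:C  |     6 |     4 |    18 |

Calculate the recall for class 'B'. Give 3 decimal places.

0.636

Take TP from the diagonal, FP from the rest of the 'B' prediction marginal, FN from the rest of the 'B' actual marginal.
recall = TP/(TP+FN).
B: TP=14, FN=4+4=8 → 14/22 = 0.6364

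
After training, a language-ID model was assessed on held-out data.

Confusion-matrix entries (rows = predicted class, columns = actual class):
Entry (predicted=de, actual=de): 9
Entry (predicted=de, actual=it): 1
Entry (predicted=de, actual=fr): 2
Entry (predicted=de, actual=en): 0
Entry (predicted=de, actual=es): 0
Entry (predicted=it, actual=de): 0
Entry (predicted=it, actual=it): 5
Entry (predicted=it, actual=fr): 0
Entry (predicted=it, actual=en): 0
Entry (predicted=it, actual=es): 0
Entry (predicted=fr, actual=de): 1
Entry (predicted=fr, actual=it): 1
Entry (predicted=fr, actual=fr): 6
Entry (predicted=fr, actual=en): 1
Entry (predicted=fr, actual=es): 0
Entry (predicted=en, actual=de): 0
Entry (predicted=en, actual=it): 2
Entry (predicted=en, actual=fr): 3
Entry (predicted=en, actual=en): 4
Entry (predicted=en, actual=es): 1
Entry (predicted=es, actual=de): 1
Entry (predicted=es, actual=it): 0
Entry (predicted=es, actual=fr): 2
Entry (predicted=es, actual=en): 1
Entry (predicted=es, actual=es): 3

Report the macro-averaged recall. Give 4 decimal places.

0.6504

Per-class recall (TP/(TP+FN)):
  de: TP=9, FN=0+1+0+1=2 → 9/11 = 0.81818
  it: TP=5, FN=1+1+2+0=4 → 5/9 = 0.55556
  fr: TP=6, FN=2+0+3+2=7 → 6/13 = 0.46154
  en: TP=4, FN=0+0+1+1=2 → 4/6 = 0.66667
  es: TP=3, FN=0+0+0+1=1 → 3/4 = 0.75000
Macro-recall = mean = (0.81818 + 0.55556 + 0.46154 + 0.66667 + 0.75000) / 5 = 0.6504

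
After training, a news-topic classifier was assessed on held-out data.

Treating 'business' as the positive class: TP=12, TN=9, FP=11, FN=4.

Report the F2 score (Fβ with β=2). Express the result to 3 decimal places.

Fβ = (1+β²)·TP / ((1+β²)·TP + β²·FN + FP), with β²=4
= 5·12 / (5·12 + 4·4 + 11) = 0.690

0.690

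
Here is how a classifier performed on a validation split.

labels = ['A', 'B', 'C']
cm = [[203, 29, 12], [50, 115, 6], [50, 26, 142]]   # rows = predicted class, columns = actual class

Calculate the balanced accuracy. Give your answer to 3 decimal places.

0.745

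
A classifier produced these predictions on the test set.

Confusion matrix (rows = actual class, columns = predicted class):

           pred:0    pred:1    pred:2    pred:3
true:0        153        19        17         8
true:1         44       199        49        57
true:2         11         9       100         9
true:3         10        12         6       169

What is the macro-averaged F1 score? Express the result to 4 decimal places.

0.7117

Per-class F1 score (2·TP/(2·TP+FP+FN)):
  0: TP=153, FP=44+11+10=65, FN=19+17+8=44 → 306/415 = 0.73735
  1: TP=199, FP=19+9+12=40, FN=44+49+57=150 → 398/588 = 0.67687
  2: TP=100, FP=17+49+6=72, FN=11+9+9=29 → 200/301 = 0.66445
  3: TP=169, FP=8+57+9=74, FN=10+12+6=28 → 338/440 = 0.76818
Macro-F1 score = mean = (0.73735 + 0.67687 + 0.66445 + 0.76818) / 4 = 0.7117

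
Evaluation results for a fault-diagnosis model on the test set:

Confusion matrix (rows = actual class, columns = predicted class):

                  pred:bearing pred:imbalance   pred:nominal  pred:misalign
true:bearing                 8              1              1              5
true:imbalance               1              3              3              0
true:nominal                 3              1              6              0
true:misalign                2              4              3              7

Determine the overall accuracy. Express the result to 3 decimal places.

Accuracy = trace / total = (8+3+6+7=24) / 48 = 24/48 = 0.500

0.500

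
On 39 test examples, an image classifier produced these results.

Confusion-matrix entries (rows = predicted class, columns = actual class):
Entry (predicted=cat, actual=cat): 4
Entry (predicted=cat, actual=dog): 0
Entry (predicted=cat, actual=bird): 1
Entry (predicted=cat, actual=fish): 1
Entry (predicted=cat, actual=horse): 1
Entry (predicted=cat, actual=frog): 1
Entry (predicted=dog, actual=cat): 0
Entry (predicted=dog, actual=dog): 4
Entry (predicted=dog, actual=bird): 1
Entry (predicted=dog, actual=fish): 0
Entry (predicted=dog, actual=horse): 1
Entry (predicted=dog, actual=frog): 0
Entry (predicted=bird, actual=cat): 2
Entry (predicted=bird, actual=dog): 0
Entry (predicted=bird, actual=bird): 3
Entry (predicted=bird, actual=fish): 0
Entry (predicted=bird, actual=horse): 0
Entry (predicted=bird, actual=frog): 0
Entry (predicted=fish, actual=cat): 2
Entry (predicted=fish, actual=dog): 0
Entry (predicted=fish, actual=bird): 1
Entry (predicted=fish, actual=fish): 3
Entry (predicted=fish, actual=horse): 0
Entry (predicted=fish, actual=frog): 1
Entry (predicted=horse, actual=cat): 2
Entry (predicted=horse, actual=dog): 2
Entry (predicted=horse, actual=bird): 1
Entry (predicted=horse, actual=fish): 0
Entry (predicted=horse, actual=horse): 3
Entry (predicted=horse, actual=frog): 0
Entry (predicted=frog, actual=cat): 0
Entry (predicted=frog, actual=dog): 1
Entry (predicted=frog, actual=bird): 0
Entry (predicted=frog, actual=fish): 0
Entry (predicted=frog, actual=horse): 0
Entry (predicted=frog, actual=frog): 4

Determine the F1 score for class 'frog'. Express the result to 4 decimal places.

0.7273

Treat 'frog' as positive and all other classes as negative.
F1 score = 2·TP/(2·TP+FP+FN).
frog: TP=4, FP=0+1+0+0+0=1, FN=1+0+0+1+0=2 → 8/11 = 0.72727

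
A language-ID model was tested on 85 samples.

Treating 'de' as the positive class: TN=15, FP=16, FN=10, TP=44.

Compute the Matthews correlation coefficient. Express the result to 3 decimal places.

0.316

MCC = (TP·TN − FP·FN) / √((TP+FP)(TP+FN)(TN+FP)(TN+FN))
Numerator = 44·15 − 16·10 = 500
Denominator = √(60·54·31·25) = √2511000 = 1584.6135
MCC = 500 / 1584.6135 = 0.316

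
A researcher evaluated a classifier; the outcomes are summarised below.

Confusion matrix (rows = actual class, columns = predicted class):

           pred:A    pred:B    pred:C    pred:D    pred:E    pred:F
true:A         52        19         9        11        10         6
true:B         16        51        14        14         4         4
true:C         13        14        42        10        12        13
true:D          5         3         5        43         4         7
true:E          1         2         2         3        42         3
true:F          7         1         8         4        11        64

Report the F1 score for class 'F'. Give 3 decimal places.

Take TP from the diagonal, FP from the rest of the 'F' prediction marginal, FN from the rest of the 'F' actual marginal.
F1 score = 2·TP/(2·TP+FP+FN).
F: TP=64, FP=6+4+13+7+3=33, FN=7+1+8+4+11=31 → 128/192 = 0.6667

0.667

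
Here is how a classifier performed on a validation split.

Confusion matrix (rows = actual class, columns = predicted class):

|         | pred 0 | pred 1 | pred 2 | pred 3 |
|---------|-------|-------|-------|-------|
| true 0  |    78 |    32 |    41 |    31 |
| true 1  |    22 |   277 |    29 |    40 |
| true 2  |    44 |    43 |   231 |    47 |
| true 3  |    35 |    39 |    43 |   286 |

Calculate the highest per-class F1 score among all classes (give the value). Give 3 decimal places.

0.730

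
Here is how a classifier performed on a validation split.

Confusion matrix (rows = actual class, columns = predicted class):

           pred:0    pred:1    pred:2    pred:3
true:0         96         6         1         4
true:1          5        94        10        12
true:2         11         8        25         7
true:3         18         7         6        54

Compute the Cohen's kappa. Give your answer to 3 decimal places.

0.640

Observed agreement pₒ = trace/N = 269/364 = 0.7390
Expected agreement pₑ = Σ (rowᵢ·colᵢ)/N² = (107·130 + 121·115 + 51·42 + 85·77)/364² = 0.2756
κ = (pₒ − pₑ)/(1 − pₑ) = (0.7390 − 0.2756)/(1 − 0.2756) = 0.640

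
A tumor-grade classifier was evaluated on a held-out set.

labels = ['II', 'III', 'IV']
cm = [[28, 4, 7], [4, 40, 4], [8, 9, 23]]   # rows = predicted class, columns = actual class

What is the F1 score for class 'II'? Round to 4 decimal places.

0.7089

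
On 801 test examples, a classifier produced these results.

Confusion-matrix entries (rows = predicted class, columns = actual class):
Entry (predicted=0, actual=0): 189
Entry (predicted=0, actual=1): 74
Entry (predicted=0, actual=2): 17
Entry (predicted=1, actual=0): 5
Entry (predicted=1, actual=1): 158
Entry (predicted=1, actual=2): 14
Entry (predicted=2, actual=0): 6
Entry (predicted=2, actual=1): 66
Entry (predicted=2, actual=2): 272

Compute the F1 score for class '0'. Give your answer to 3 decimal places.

0.788

Treat '0' as positive and all other classes as negative.
F1 score = 2·TP/(2·TP+FP+FN).
0: TP=189, FP=74+17=91, FN=5+6=11 → 378/480 = 0.7875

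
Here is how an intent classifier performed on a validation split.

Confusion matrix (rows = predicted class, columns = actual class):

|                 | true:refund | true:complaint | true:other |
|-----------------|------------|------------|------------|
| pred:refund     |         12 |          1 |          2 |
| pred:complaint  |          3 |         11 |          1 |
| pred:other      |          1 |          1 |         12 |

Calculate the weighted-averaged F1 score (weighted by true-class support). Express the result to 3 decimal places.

0.796

Per-class F1 score (2·TP/(2·TP+FP+FN)):
  refund: TP=12, FP=1+2=3, FN=3+1=4 → 24/31 = 0.7742
  complaint: TP=11, FP=3+1=4, FN=1+1=2 → 22/28 = 0.7857
  other: TP=12, FP=1+1=2, FN=2+1=3 → 24/29 = 0.8276
Weighted-F1 score = Σ (supportᵢ/N)·F1 scoreᵢ with N=44: (16/44)·0.7742 + (13/44)·0.7857 + (15/44)·0.8276 = 0.796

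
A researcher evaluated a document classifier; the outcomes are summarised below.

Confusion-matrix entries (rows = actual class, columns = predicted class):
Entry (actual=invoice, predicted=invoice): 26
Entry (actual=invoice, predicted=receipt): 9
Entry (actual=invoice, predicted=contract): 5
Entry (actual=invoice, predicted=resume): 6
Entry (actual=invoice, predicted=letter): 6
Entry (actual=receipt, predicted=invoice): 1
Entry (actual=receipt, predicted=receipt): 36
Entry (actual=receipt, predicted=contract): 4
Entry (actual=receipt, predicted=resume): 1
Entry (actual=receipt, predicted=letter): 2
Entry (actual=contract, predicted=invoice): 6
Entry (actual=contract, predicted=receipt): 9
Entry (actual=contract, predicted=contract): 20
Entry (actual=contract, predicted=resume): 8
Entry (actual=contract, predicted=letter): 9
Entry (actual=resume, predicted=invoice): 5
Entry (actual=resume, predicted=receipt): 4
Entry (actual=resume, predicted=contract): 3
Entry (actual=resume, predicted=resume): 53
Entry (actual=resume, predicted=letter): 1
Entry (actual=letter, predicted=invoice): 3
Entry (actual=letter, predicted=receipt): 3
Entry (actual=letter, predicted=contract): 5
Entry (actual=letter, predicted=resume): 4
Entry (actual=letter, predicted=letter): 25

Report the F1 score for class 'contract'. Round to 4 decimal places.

0.4494

One-vs-rest for 'contract': TP = diagonal; FP = other classes predicted 'contract'; FN = 'contract' predicted as other.
F1 score = 2·TP/(2·TP+FP+FN).
contract: TP=20, FP=5+4+3+5=17, FN=6+9+8+9=32 → 40/89 = 0.44944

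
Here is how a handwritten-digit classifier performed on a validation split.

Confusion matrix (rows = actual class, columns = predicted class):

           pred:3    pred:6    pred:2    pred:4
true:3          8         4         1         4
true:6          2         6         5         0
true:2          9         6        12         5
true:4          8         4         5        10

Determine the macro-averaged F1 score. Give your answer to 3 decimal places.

Per-class F1 score (2·TP/(2·TP+FP+FN)):
  3: TP=8, FP=2+9+8=19, FN=4+1+4=9 → 16/44 = 0.3636
  6: TP=6, FP=4+6+4=14, FN=2+5+0=7 → 12/33 = 0.3636
  2: TP=12, FP=1+5+5=11, FN=9+6+5=20 → 24/55 = 0.4364
  4: TP=10, FP=4+0+5=9, FN=8+4+5=17 → 20/46 = 0.4348
Macro-F1 score = mean = (0.3636 + 0.3636 + 0.4364 + 0.4348) / 4 = 0.400

0.400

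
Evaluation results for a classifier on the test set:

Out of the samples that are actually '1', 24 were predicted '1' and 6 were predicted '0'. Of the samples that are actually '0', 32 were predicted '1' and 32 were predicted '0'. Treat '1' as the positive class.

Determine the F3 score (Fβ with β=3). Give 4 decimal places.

0.7362

Fβ = (1+β²)·TP / ((1+β²)·TP + β²·FN + FP), with β²=9
= 10·24 / (10·24 + 9·6 + 32) = 0.7362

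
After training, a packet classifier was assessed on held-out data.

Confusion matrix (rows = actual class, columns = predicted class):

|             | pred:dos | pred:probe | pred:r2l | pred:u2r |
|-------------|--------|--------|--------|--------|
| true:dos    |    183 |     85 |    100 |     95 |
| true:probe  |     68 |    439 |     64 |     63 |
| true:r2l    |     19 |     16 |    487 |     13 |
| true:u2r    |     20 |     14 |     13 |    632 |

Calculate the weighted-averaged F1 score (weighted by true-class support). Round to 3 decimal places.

0.739

Per-class F1 score (2·TP/(2·TP+FP+FN)):
  dos: TP=183, FP=68+19+20=107, FN=85+100+95=280 → 366/753 = 0.4861
  probe: TP=439, FP=85+16+14=115, FN=68+64+63=195 → 878/1188 = 0.7391
  r2l: TP=487, FP=100+64+13=177, FN=19+16+13=48 → 974/1199 = 0.8123
  u2r: TP=632, FP=95+63+13=171, FN=20+14+13=47 → 1264/1482 = 0.8529
Weighted-F1 score = Σ (supportᵢ/N)·F1 scoreᵢ with N=2311: (463/2311)·0.4861 + (634/2311)·0.7391 + (535/2311)·0.8123 + (679/2311)·0.8529 = 0.739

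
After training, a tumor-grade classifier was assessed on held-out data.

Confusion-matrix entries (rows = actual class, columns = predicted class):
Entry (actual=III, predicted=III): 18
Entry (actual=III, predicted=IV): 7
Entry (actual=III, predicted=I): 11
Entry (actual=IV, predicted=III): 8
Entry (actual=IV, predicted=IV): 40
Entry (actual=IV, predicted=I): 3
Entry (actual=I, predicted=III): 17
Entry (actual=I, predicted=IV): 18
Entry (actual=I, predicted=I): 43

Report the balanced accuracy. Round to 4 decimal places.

0.6119

Balanced accuracy = mean of per-class recall.
  III: recall = 18/36 = 0.50000
  IV: recall = 40/51 = 0.78431
  I: recall = 43/78 = 0.55128
Mean = (0.50000 + 0.78431 + 0.55128) / 3 = 0.6119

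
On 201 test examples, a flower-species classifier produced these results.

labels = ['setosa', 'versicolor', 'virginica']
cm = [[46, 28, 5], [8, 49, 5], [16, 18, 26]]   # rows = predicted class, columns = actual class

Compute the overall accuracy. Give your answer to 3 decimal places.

0.602

Accuracy = trace / total = (46+49+26=121) / 201 = 121/201 = 0.602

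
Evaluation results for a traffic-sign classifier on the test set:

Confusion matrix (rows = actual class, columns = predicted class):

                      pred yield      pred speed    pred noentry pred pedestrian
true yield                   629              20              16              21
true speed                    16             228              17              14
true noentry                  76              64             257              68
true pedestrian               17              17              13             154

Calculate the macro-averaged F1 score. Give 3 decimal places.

Per-class F1 score (2·TP/(2·TP+FP+FN)):
  yield: TP=629, FP=16+76+17=109, FN=20+16+21=57 → 1258/1424 = 0.8834
  speed: TP=228, FP=20+64+17=101, FN=16+17+14=47 → 456/604 = 0.7550
  noentry: TP=257, FP=16+17+13=46, FN=76+64+68=208 → 514/768 = 0.6693
  pedestrian: TP=154, FP=21+14+68=103, FN=17+17+13=47 → 308/458 = 0.6725
Macro-F1 score = mean = (0.8834 + 0.7550 + 0.6693 + 0.6725) / 4 = 0.745

0.745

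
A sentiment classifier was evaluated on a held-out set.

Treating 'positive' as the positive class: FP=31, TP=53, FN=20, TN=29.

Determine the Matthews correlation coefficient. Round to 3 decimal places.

MCC = (TP·TN − FP·FN) / √((TP+FP)(TP+FN)(TN+FP)(TN+FN))
Numerator = 53·29 − 31·20 = 917
Denominator = √(84·73·60·49) = √18028080 = 4245.9487
MCC = 917 / 4245.9487 = 0.216

0.216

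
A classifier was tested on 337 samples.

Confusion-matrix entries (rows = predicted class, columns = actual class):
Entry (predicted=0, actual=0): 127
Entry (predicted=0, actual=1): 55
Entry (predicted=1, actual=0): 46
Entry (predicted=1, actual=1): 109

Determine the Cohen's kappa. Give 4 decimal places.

Observed agreement pₒ = trace/N = 236/337 = 0.70030
Expected agreement pₑ = Σ (rowᵢ·colᵢ)/N² = (173·182 + 164·155)/337² = 0.50107
κ = (pₒ − pₑ)/(1 − pₑ) = (0.70030 − 0.50107)/(1 − 0.50107) = 0.3993

0.3993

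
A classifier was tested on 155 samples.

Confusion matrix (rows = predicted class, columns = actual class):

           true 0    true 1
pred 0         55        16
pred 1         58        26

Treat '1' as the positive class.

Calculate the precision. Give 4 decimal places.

Precision = TP/(TP+FP) = 26/(26+58) = 26/84 = 0.3095

0.3095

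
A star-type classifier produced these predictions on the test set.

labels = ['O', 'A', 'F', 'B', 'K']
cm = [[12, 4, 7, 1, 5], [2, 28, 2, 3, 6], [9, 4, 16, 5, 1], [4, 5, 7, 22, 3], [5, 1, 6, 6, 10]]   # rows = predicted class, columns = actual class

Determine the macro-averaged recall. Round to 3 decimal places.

Per-class recall (TP/(TP+FN)):
  O: TP=12, FN=2+9+4+5=20 → 12/32 = 0.3750
  A: TP=28, FN=4+4+5+1=14 → 28/42 = 0.6667
  F: TP=16, FN=7+2+7+6=22 → 16/38 = 0.4211
  B: TP=22, FN=1+3+5+6=15 → 22/37 = 0.5946
  K: TP=10, FN=5+6+1+3=15 → 10/25 = 0.4000
Macro-recall = mean = (0.3750 + 0.6667 + 0.4211 + 0.5946 + 0.4000) / 5 = 0.491

0.491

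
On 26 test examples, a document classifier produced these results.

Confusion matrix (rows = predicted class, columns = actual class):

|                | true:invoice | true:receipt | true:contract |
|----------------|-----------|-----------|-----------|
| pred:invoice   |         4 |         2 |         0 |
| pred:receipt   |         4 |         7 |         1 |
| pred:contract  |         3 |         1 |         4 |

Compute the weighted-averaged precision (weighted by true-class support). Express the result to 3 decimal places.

0.603

Per-class precision (TP/(TP+FP)):
  invoice: TP=4, FP=2+0=2 → 4/6 = 0.6667
  receipt: TP=7, FP=4+1=5 → 7/12 = 0.5833
  contract: TP=4, FP=3+1=4 → 4/8 = 0.5000
Weighted-precision = Σ (supportᵢ/N)·precisionᵢ with N=26: (11/26)·0.6667 + (10/26)·0.5833 + (5/26)·0.5000 = 0.603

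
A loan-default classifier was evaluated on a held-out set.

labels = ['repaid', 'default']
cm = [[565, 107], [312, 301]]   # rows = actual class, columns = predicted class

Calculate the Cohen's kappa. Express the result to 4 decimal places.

0.3367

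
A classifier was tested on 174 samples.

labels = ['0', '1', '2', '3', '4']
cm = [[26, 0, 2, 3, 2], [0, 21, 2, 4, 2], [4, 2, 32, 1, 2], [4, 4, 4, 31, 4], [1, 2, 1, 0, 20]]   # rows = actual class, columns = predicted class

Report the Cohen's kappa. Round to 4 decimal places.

Observed agreement pₒ = trace/N = 130/174 = 0.74713
Expected agreement pₑ = Σ (rowᵢ·colᵢ)/N² = (33·35 + 29·29 + 41·41 + 47·39 + 24·30)/174² = 0.20577
κ = (pₒ − pₑ)/(1 − pₑ) = (0.74713 − 0.20577)/(1 − 0.20577) = 0.6816

0.6816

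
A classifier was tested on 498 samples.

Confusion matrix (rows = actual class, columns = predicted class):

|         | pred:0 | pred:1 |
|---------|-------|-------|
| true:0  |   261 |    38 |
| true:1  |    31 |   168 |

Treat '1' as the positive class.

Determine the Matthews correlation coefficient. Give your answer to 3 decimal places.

0.713

MCC = (TP·TN − FP·FN) / √((TP+FP)(TP+FN)(TN+FP)(TN+FN))
Numerator = 168·261 − 38·31 = 42670
Denominator = √(206·199·299·292) = √3579104152 = 59825.6145
MCC = 42670 / 59825.6145 = 0.713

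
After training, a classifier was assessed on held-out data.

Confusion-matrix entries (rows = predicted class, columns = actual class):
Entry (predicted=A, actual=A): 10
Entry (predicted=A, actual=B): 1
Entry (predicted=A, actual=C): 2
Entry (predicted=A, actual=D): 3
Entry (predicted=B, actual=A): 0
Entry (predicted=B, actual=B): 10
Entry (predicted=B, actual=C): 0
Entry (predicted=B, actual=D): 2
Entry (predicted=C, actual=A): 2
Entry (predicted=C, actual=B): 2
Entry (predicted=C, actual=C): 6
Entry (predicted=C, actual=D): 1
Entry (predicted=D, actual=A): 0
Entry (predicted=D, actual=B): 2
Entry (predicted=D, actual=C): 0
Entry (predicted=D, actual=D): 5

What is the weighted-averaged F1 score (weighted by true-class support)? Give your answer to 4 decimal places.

Per-class F1 score (2·TP/(2·TP+FP+FN)):
  A: TP=10, FP=1+2+3=6, FN=0+2+0=2 → 20/28 = 0.71429
  B: TP=10, FP=0+0+2=2, FN=1+2+2=5 → 20/27 = 0.74074
  C: TP=6, FP=2+2+1=5, FN=2+0+0=2 → 12/19 = 0.63158
  D: TP=5, FP=0+2+0=2, FN=3+2+1=6 → 10/18 = 0.55556
Weighted-F1 score = Σ (supportᵢ/N)·F1 scoreᵢ with N=46: (12/46)·0.71429 + (15/46)·0.74074 + (8/46)·0.63158 + (11/46)·0.55556 = 0.6706

0.6706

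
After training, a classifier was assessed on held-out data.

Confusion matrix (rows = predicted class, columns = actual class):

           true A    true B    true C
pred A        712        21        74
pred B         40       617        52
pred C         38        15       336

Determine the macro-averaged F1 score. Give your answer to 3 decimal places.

Per-class F1 score (2·TP/(2·TP+FP+FN)):
  A: TP=712, FP=21+74=95, FN=40+38=78 → 1424/1597 = 0.8917
  B: TP=617, FP=40+52=92, FN=21+15=36 → 1234/1362 = 0.9060
  C: TP=336, FP=38+15=53, FN=74+52=126 → 672/851 = 0.7897
Macro-F1 score = mean = (0.8917 + 0.9060 + 0.7897) / 3 = 0.862

0.862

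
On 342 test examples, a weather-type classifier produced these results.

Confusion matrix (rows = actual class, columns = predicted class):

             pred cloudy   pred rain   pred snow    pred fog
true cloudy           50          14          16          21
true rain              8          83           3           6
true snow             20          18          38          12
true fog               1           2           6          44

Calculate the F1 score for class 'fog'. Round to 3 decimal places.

0.647

One-vs-rest for 'fog': TP = diagonal; FP = other classes predicted 'fog'; FN = 'fog' predicted as other.
F1 score = 2·TP/(2·TP+FP+FN).
fog: TP=44, FP=21+6+12=39, FN=1+2+6=9 → 88/136 = 0.6471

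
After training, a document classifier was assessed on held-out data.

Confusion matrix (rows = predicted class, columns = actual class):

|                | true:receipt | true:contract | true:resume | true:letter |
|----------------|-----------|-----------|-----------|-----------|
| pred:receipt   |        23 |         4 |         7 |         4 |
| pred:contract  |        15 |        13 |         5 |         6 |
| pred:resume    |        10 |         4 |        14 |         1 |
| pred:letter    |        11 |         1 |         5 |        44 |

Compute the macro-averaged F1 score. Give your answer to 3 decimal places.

0.531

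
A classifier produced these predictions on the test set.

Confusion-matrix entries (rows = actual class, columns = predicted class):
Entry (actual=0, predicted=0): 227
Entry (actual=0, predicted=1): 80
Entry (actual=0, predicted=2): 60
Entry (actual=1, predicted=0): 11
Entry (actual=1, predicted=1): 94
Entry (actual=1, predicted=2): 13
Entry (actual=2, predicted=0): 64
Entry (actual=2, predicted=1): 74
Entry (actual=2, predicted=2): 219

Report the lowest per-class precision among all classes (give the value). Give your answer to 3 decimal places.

Per-class precision (TP/(TP+FP)):
  0: TP=227, FP=11+64=75 → 227/302 = 0.7517
  1: TP=94, FP=80+74=154 → 94/248 = 0.3790
  2: TP=219, FP=60+13=73 → 219/292 = 0.7500
Lowest is class '1' with precision = 0.379.

0.379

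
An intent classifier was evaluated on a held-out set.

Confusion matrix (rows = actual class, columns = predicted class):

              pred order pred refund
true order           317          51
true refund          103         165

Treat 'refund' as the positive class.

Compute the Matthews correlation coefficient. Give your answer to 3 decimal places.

MCC = (TP·TN − FP·FN) / √((TP+FP)(TP+FN)(TN+FP)(TN+FN))
Numerator = 165·317 − 51·103 = 47052
Denominator = √(216·268·368·420) = √8947169280 = 94589.4776
MCC = 47052 / 94589.4776 = 0.497

0.497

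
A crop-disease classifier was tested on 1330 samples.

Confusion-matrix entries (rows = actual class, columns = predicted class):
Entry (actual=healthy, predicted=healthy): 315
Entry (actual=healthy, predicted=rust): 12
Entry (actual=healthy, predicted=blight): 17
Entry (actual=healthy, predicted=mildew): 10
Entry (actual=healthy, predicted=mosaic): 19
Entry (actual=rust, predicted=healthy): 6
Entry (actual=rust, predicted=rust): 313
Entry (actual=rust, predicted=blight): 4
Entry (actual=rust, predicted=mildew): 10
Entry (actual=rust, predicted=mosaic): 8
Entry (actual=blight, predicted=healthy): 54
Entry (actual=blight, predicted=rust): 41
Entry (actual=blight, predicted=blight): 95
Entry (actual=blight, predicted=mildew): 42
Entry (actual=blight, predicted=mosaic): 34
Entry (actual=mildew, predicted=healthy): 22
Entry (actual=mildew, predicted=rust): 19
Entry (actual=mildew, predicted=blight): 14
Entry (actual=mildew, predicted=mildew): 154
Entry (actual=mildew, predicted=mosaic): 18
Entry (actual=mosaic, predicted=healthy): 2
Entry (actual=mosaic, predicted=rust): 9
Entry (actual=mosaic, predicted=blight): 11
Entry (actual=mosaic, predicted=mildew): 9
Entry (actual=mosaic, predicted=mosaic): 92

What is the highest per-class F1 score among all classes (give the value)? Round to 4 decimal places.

0.8517

Per-class F1 score (2·TP/(2·TP+FP+FN)):
  healthy: TP=315, FP=6+54+22+2=84, FN=12+17+10+19=58 → 630/772 = 0.81606
  rust: TP=313, FP=12+41+19+9=81, FN=6+4+10+8=28 → 626/735 = 0.85170
  blight: TP=95, FP=17+4+14+11=46, FN=54+41+42+34=171 → 190/407 = 0.46683
  mildew: TP=154, FP=10+10+42+9=71, FN=22+19+14+18=73 → 308/452 = 0.68142
  mosaic: TP=92, FP=19+8+34+18=79, FN=2+9+11+9=31 → 184/294 = 0.62585
Highest is class 'rust' with F1 score = 0.8517.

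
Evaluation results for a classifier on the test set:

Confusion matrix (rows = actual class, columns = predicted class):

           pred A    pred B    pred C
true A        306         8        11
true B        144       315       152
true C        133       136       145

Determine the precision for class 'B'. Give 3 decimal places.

Treat 'B' as positive and all other classes as negative.
precision = TP/(TP+FP).
B: TP=315, FP=8+136=144 → 315/459 = 0.6863

0.686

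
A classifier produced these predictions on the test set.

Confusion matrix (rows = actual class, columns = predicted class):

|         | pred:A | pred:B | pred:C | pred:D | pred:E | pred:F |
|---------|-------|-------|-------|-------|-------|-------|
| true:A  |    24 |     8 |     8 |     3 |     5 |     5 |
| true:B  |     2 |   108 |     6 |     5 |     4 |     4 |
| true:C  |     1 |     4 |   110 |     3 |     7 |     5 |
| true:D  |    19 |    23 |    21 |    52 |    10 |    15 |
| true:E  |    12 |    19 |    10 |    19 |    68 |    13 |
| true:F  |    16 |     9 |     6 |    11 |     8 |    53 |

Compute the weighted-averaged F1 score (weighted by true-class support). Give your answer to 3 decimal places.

0.586

Per-class F1 score (2·TP/(2·TP+FP+FN)):
  A: TP=24, FP=2+1+19+12+16=50, FN=8+8+3+5+5=29 → 48/127 = 0.3780
  B: TP=108, FP=8+4+23+19+9=63, FN=2+6+5+4+4=21 → 216/300 = 0.7200
  C: TP=110, FP=8+6+21+10+6=51, FN=1+4+3+7+5=20 → 220/291 = 0.7560
  D: TP=52, FP=3+5+3+19+11=41, FN=19+23+21+10+15=88 → 104/233 = 0.4464
  E: TP=68, FP=5+4+7+10+8=34, FN=12+19+10+19+13=73 → 136/243 = 0.5597
  F: TP=53, FP=5+4+5+15+13=42, FN=16+9+6+11+8=50 → 106/198 = 0.5354
Weighted-F1 score = Σ (supportᵢ/N)·F1 scoreᵢ with N=696: (53/696)·0.3780 + (129/696)·0.7200 + (130/696)·0.7560 + (140/696)·0.4464 + (141/696)·0.5597 + (103/696)·0.5354 = 0.586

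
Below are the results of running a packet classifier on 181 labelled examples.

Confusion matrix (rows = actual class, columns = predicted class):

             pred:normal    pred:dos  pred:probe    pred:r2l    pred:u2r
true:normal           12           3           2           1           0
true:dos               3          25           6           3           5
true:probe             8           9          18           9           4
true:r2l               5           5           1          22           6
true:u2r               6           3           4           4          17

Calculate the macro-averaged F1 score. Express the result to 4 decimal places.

Per-class F1 score (2·TP/(2·TP+FP+FN)):
  normal: TP=12, FP=3+8+5+6=22, FN=3+2+1+0=6 → 24/52 = 0.46154
  dos: TP=25, FP=3+9+5+3=20, FN=3+6+3+5=17 → 50/87 = 0.57471
  probe: TP=18, FP=2+6+1+4=13, FN=8+9+9+4=30 → 36/79 = 0.45570
  r2l: TP=22, FP=1+3+9+4=17, FN=5+5+1+6=17 → 44/78 = 0.56410
  u2r: TP=17, FP=0+5+4+6=15, FN=6+3+4+4=17 → 34/66 = 0.51515
Macro-F1 score = mean = (0.46154 + 0.57471 + 0.45570 + 0.56410 + 0.51515) / 5 = 0.5142

0.5142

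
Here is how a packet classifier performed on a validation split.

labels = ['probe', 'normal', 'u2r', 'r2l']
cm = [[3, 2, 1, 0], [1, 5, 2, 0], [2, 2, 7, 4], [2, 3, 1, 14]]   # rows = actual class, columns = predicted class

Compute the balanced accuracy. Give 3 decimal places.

Balanced accuracy = mean of per-class recall.
  probe: recall = 3/6 = 0.5000
  normal: recall = 5/8 = 0.6250
  u2r: recall = 7/15 = 0.4667
  r2l: recall = 14/20 = 0.7000
Mean = (0.5000 + 0.6250 + 0.4667 + 0.7000) / 4 = 0.573

0.573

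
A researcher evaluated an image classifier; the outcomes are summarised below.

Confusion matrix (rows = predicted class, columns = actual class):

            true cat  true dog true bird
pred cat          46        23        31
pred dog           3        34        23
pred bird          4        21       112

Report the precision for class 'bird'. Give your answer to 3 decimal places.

precision = TP/(TP+FP).
bird: TP=112, FP=4+21=25 → 112/137 = 0.8175

0.818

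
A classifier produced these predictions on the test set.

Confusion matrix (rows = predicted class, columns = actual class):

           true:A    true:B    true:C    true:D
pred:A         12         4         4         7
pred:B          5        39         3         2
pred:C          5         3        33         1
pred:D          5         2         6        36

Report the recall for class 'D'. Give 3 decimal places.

Treat 'D' as positive and all other classes as negative.
recall = TP/(TP+FN).
D: TP=36, FN=7+2+1=10 → 36/46 = 0.7826

0.783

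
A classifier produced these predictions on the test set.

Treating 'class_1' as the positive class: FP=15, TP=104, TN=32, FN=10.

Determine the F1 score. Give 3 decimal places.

0.893

Precision = TP/(TP+FP) = 104/119 = 0.8739
Recall = TP/(TP+FN) = 104/114 = 0.9123
F1 = 2·TP/(2·TP+FP+FN) = 208/233 = 0.893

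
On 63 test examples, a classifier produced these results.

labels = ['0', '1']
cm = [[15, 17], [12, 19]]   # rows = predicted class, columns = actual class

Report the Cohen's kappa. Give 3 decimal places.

0.081

Observed agreement pₒ = trace/N = 34/63 = 0.5397
Expected agreement pₑ = Σ (rowᵢ·colᵢ)/N² = (27·32 + 36·31)/63² = 0.4989
κ = (pₒ − pₑ)/(1 − pₑ) = (0.5397 − 0.4989)/(1 − 0.4989) = 0.081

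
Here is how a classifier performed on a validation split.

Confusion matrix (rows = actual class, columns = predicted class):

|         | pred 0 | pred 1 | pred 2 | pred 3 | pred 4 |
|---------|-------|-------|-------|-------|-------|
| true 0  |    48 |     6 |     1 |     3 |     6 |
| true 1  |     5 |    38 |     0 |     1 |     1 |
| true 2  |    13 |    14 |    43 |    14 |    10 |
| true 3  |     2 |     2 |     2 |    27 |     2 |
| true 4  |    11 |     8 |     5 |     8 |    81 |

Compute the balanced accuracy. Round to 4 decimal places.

0.7080

Balanced accuracy = mean of per-class recall.
  0: recall = 48/64 = 0.75000
  1: recall = 38/45 = 0.84444
  2: recall = 43/94 = 0.45745
  3: recall = 27/35 = 0.77143
  4: recall = 81/113 = 0.71681
Mean = (0.75000 + 0.84444 + 0.45745 + 0.77143 + 0.71681) / 5 = 0.7080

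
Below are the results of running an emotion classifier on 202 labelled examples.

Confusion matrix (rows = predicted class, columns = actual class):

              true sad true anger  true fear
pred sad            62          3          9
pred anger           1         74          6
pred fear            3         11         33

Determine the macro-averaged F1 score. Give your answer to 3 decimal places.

Per-class F1 score (2·TP/(2·TP+FP+FN)):
  sad: TP=62, FP=3+9=12, FN=1+3=4 → 124/140 = 0.8857
  anger: TP=74, FP=1+6=7, FN=3+11=14 → 148/169 = 0.8757
  fear: TP=33, FP=3+11=14, FN=9+6=15 → 66/95 = 0.6947
Macro-F1 score = mean = (0.8857 + 0.8757 + 0.6947) / 3 = 0.819

0.819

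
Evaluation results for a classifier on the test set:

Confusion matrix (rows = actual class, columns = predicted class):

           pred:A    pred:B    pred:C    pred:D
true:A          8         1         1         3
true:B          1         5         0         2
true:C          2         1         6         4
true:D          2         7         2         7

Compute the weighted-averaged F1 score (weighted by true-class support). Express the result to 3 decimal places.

Per-class F1 score (2·TP/(2·TP+FP+FN)):
  A: TP=8, FP=1+2+2=5, FN=1+1+3=5 → 16/26 = 0.6154
  B: TP=5, FP=1+1+7=9, FN=1+0+2=3 → 10/22 = 0.4545
  C: TP=6, FP=1+0+2=3, FN=2+1+4=7 → 12/22 = 0.5455
  D: TP=7, FP=3+2+4=9, FN=2+7+2=11 → 14/34 = 0.4118
Weighted-F1 score = Σ (supportᵢ/N)·F1 scoreᵢ with N=52: (13/52)·0.6154 + (8/52)·0.4545 + (13/52)·0.5455 + (18/52)·0.4118 = 0.503

0.503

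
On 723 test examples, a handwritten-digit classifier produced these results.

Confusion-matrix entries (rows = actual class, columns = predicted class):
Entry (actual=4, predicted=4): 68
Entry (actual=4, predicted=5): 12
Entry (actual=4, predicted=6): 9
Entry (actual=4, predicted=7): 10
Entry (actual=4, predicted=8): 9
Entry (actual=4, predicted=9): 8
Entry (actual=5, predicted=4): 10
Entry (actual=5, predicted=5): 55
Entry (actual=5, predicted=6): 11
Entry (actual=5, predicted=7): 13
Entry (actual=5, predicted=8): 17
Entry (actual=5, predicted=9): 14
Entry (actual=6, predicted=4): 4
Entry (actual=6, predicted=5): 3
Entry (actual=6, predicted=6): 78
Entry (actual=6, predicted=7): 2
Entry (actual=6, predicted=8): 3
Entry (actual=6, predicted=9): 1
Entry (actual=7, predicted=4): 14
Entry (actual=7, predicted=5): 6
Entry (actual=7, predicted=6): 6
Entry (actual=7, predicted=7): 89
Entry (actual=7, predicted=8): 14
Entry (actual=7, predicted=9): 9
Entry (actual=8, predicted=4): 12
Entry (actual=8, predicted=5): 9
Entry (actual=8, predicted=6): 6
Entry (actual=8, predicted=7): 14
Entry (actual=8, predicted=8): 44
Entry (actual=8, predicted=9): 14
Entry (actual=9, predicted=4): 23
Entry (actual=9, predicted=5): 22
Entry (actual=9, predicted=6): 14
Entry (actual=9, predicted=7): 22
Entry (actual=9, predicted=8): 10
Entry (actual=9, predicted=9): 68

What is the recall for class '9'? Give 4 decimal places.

0.4277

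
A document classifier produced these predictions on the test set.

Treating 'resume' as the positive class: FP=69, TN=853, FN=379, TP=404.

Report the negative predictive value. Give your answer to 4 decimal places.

0.6924

NPV = TN/(TN+FN) = 853/(853+379) = 0.6924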